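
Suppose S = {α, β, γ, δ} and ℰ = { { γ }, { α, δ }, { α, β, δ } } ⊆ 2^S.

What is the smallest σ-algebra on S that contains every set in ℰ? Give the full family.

|σ(ℰ)| = 8.  σ(ℰ) = { {}, { β }, { γ }, { α, δ }, { β, γ }, { α, β, δ }, { α, γ, δ }, S }

Working:
Initial family (5 sets): { {}, { γ }, { α, δ }, { α, β, δ }, S }.
Round 1. New:
  { β, γ }  = S∖{ α, δ }
  { α, γ, δ }  = { γ } ∪ { α, δ }
  — 7 sets.
Round 2: +1 →
  { β }  = S∖{ α, γ, δ }
  — 8 sets.
Round 3: closed — nothing new.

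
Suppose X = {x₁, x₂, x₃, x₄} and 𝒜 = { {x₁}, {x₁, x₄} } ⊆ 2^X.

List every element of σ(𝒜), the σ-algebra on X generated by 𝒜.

σ(𝒜) = { ∅, {x₁}, {x₄}, {x₁, x₄}, {x₂, x₃}, {x₁, x₂, x₃}, {x₂, x₃, x₄}, X }

Working:
Start: 𝒜 ∪ {∅, X} = { ∅, {x₁}, {x₁, x₄}, X }.
Step 1 (2 new):
  {x₂, x₃}  = ᶜ of {x₁, x₄}
  {x₂, x₃, x₄}  = ᶜ of {x₁}
  (now 6)
Step 2. New:
  {x₁, x₂, x₃}  = {x₂, x₃} ∪ {x₁}
  (now 7)
Step 3: +1 →
  {x₄}  = ᶜ of {x₁, x₂, x₃}
  (now 8)
After Step 4 the family is unchanged; done.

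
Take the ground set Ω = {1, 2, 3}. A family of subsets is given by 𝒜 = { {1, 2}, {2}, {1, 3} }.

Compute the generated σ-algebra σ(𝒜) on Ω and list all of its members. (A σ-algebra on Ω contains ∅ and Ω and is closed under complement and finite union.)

Initial family (5 sets): { ∅, {2}, {1, 2}, {1, 3}, Ω }.
Pass 1. New:
  {3}  = Ω∖{1, 2}
Pass 2: +1 →
  {2, 3}  = {3} ∪ {2}
Pass 3. New:
  {1}  = Ω∖{2, 3}
Pass 4: stable.

|σ(𝒜)| = 8.  σ(𝒜) = { ∅, {1}, {2}, {3}, {1, 2}, {1, 3}, {2, 3}, Ω }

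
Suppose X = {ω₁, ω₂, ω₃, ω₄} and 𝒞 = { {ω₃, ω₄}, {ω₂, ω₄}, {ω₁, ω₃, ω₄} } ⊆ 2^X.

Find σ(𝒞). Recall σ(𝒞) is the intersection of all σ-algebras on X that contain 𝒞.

Begin from { {}, {ω₂, ω₄}, {ω₃, ω₄}, {ω₁, ω₃, ω₄}, X } (that is, 𝒞 plus ∅ and X).
Round 1 (4 new):
  {ω₂}  = complement {ω₁, ω₃, ω₄}
  {ω₁, ω₂}  = complement {ω₃, ω₄}
  {ω₁, ω₃}  = complement {ω₂, ω₄}
  {ω₂, ω₃, ω₄}  = {ω₃, ω₄} ∪ {ω₂, ω₄}
  (now 9)
Round 2. New:
  {ω₁}  = complement {ω₂, ω₃, ω₄}
  {ω₁, ω₂, ω₃}  = {ω₁, ω₂} ∪ {ω₁, ω₃}
  {ω₁, ω₂, ω₄}  = {ω₁, ω₂} ∪ {ω₂, ω₄}
  (now 12)
Round 3 (2 new):
  {ω₃}  = complement {ω₁, ω₂, ω₄}
  {ω₄}  = complement {ω₁, ω₂, ω₃}
  (now 14)
Round 4: 2 new —
  {ω₁, ω₄}  = {ω₄} ∪ {ω₁}
  {ω₂, ω₃}  = {ω₃} ∪ {ω₂}
  (now 16)
Round 5: stable.

Hence σ(𝒞) has 16 members: { {}, {ω₁}, {ω₂}, {ω₃}, {ω₄}, {ω₁, ω₂}, {ω₁, ω₃}, {ω₁, ω₄}, {ω₂, ω₃}, {ω₂, ω₄}, {ω₃, ω₄}, {ω₁, ω₂, ω₃}, {ω₁, ω₂, ω₄}, {ω₁, ω₃, ω₄}, {ω₂, ω₃, ω₄}, X }.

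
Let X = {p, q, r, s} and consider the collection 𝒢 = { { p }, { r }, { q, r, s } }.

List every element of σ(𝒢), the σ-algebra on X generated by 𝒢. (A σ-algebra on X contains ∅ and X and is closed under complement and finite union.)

Begin from { {  }, { p }, { r }, { q, r, s }, X } (that is, 𝒢 plus ∅ and X).
Iteration 1. New:
  { p, r }  = { r } ∪ { p }
  { p, q, s }  = { r }ᶜ
  (now 7)
Iteration 2. New:
  { q, s }  = { p, r }ᶜ
  (now 8)
Iteration 3: stable.

σ(𝒢) = { {  }, { p }, { r }, { p, r }, { q, s }, { p, q, s }, { q, r, s }, X }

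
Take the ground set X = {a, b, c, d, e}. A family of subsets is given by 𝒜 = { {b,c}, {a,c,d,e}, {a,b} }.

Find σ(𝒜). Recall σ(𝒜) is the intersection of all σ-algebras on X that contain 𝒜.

Answer: σ(𝒜) = { {}, {a}, {b}, {c}, {a,b}, {a,c}, {b,c}, {d,e}, {a,b,c}, {a,d,e}, {b,d,e}, {c,d,e}, {a,b,d,e}, {a,c,d,e}, {b,c,d,e}, X }

Derivation:
Start: 𝒜 ∪ {∅, X} = { {}, {a,b}, {b,c}, {a,c,d,e}, X }.
Round 1: +4 →
  {b}  = X∖{a,c,d,e}
  {a,b,c}  = {b,c} ∪ {a,b}
  {a,d,e}  = X∖{b,c}
  {c,d,e}  = X∖{a,b}
Round 2 (3 new):
  {d,e}  = X∖{a,b,c}
  {a,b,d,e}  = {a,d,e} ∪ {a,b}
  {b,c,d,e}  = {c,d,e} ∪ {b}
Round 3: +3 →
  {a}  = X∖{b,c,d,e}
  {c}  = X∖{a,b,d,e}
  {b,d,e}  = {d,e} ∪ {b}
Round 4: 1 new —
  {a,c}  = X∖{b,d,e}
Round 5 adds nothing — fixpoint reached.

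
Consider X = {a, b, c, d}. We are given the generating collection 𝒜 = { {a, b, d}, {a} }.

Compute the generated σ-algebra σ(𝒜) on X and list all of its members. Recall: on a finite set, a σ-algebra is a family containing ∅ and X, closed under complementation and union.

Answer: σ(𝒜) = { ∅, {a}, {c}, {a, c}, {b, d}, {a, b, d}, {b, c, d}, X }

Check:
Start: 𝒜 ∪ {∅, X} = { ∅, {a}, {a, b, d}, X }.
Round 1: +2 →
  {c}  = X∖{a, b, d}
  {b, c, d}  = X∖{a}
  |family| = 6
Round 2 (1 new):
  {a, c}  = {c} ∪ {a}
  |family| = 7
Round 3: 1 new —
  {b, d}  = X∖{a, c}
  |family| = 8
Round 4: already closed under ᶜ and ∪.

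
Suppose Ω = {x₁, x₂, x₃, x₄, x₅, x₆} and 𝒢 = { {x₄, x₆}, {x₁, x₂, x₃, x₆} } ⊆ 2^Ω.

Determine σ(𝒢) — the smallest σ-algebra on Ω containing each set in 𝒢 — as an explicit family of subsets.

Answer: σ(𝒢) = { {}, {x₄}, {x₅}, {x₆}, {x₄, x₅}, {x₄, x₆}, {x₅, x₆}, {x₁, x₂, x₃}, {x₄, x₅, x₆}, {x₁, x₂, x₃, x₄}, {x₁, x₂, x₃, x₅}, {x₁, x₂, x₃, x₆}, {x₁, x₂, x₃, x₄, x₅}, {x₁, x₂, x₃, x₄, x₆}, {x₁, x₂, x₃, x₅, x₆}, Ω }

Derivation:
Take S₀ = 𝒢 ∪ {∅, Ω} = { {}, {x₄, x₆}, {x₁, x₂, x₃, x₆}, Ω }.
Pass 1: 3 new —
  {x₄, x₅}  = ᶜ of {x₁, x₂, x₃, x₆}
  {x₁, x₂, x₃, x₅}  = ᶜ of {x₄, x₆}
  {x₁, x₂, x₃, x₄, x₆}  = {x₁, x₂, x₃, x₆} ∪ {x₄, x₆}
  (now 7)
Pass 2 adds 4:
  {x₅}  = ᶜ of {x₁, x₂, x₃, x₄, x₆}
  {x₄, x₅, x₆}  = {x₄, x₅} ∪ {x₄, x₆}
  {x₁, x₂, x₃, x₄, x₅}  = {x₄, x₅} ∪ {x₁, x₂, x₃, x₅}
  {x₁, x₂, x₃, x₅, x₆}  = {x₁, x₂, x₃, x₅} ∪ {x₁, x₂, x₃, x₆}
  (now 11)
Pass 3: 3 new —
  {x₄}  = ᶜ of {x₁, x₂, x₃, x₅, x₆}
  {x₆}  = ᶜ of {x₁, x₂, x₃, x₄, x₅}
  {x₁, x₂, x₃}  = ᶜ of {x₄, x₅, x₆}
  (now 14)
Pass 4. New:
  {x₅, x₆}  = {x₅} ∪ {x₆}
  {x₁, x₂, x₃, x₄}  = {x₁, x₂, x₃} ∪ {x₄}
  (now 16)
Pass 5: stable.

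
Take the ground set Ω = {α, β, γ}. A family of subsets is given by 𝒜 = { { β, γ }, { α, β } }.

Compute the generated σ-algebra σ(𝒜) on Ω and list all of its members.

Seed the family with 𝒜 together with ∅ and Ω: { {}, { α, β }, { β, γ }, Ω }.
Iteration 1 (2 new):
  { α }  = Ω∖{ β, γ }
  { γ }  = Ω∖{ α, β }
  — 6 sets.
Iteration 2. New:
  { α, γ }  = { γ } ∪ { α }
  — 7 sets.
Iteration 3: +1 →
  { β }  = Ω∖{ α, γ }
  — 8 sets.
Iteration 4: no new sets; the family is a σ-algebra.

Hence σ(𝒜) has 8 members: { {}, { α }, { β }, { γ }, { α, β }, { α, γ }, { β, γ }, Ω }.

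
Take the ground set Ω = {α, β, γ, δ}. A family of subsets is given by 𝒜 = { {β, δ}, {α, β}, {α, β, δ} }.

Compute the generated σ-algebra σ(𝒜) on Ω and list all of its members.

Start: 𝒜 ∪ {∅, Ω} = { {}, {α, β}, {β, δ}, {α, β, δ}, Ω }.
Step 1: 3 new —
  {γ}  = ᶜ of {α, β, δ}
  {α, γ}  = ᶜ of {β, δ}
  {γ, δ}  = ᶜ of {α, β}
  (now 8)
Step 2 (3 new):
  {α, β, γ}  = {γ} ∪ {α, β}
  {α, γ, δ}  = {γ, δ} ∪ {α, γ}
  {β, γ, δ}  = {γ} ∪ {β, δ}
  (now 11)
Step 3: 3 new —
  {α}  = ᶜ of {β, γ, δ}
  {β}  = ᶜ of {α, γ, δ}
  {δ}  = ᶜ of {α, β, γ}
  (now 14)
Step 4: 2 new —
  {α, δ}  = {δ} ∪ {α}
  {β, γ}  = {γ} ∪ {β}
  (now 16)
Step 5 adds nothing — fixpoint reached.

Hence σ(𝒜) has 16 members: { {}, {α}, {β}, {γ}, {δ}, {α, β}, {α, γ}, {α, δ}, {β, γ}, {β, δ}, {γ, δ}, {α, β, γ}, {α, β, δ}, {α, γ, δ}, {β, γ, δ}, Ω }.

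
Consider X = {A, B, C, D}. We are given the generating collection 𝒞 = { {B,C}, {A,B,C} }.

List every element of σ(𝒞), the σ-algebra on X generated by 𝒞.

|σ(𝒞)| = 8.  σ(𝒞) = { {}, {A}, {D}, {A,D}, {B,C}, {A,B,C}, {B,C,D}, X }

Derivation:
Start: 𝒞 ∪ {∅, X} = { {}, {B,C}, {A,B,C}, X }.
Iteration 1: 2 new —
  {D}  = ᶜ of {A,B,C}
  {A,D}  = ᶜ of {B,C}
  [6 total]
Iteration 2: 1 new —
  {B,C,D}  = {B,C} ∪ {D}
  [7 total]
Iteration 3. New:
  {A}  = ᶜ of {B,C,D}
  [8 total]
After Iteration 4 the family is unchanged; done.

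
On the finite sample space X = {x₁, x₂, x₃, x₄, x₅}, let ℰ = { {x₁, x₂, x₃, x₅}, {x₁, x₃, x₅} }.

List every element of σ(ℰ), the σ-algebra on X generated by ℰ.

Answer: σ(ℰ) = { {}, {x₂}, {x₄}, {x₂, x₄}, {x₁, x₃, x₅}, {x₁, x₂, x₃, x₅}, {x₁, x₃, x₄, x₅}, X }

Working:
Begin from { {}, {x₁, x₃, x₅}, {x₁, x₂, x₃, x₅}, X } (that is, ℰ plus ∅ and X).
Round 1. New:
  {x₄}  = ᶜ of {x₁, x₂, x₃, x₅}
  {x₂, x₄}  = ᶜ of {x₁, x₃, x₅}
  [6 total]
Round 2: 1 new —
  {x₁, x₃, x₄, x₅}  = {x₄} ∪ {x₁, x₃, x₅}
  [7 total]
Round 3: +1 →
  {x₂}  = ᶜ of {x₁, x₃, x₄, x₅}
  [8 total]
Round 4: closed — nothing new.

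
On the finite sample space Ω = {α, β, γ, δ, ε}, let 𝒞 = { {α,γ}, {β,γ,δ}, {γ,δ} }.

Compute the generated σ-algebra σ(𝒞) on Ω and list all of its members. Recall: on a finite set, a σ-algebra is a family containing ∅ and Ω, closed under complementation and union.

Initial family (5 sets): { {}, {α,γ}, {γ,δ}, {β,γ,δ}, Ω }.
Iteration 1. New:
  {α,ε}  = complement {β,γ,δ}
  {α,β,ε}  = complement {γ,δ}
  {α,γ,δ}  = {γ,δ} ∪ {α,γ}
  {β,δ,ε}  = complement {α,γ}
  {α,β,γ,δ}  = {β,γ,δ} ∪ {α,γ}
  (now 10)
Iteration 2: +7 →
  {ε}  = complement {α,β,γ,δ}
  {β,ε}  = complement {α,γ,δ}
  {α,γ,ε}  = {α,γ} ∪ {α,ε}
  {α,β,γ,ε}  = {α,β,ε} ∪ {α,γ}
  {α,β,δ,ε}  = {α,β,ε} ∪ {β,δ,ε}
  {α,γ,δ,ε}  = {γ,δ} ∪ {α,ε}
  {β,γ,δ,ε}  = {γ,δ} ∪ {β,δ,ε}
  (now 17)
Iteration 3 adds 6:
  {α}  = complement {β,γ,δ,ε}
  {β}  = complement {α,γ,δ,ε}
  {γ}  = complement {α,β,δ,ε}
  {δ}  = complement {α,β,γ,ε}
  {β,δ}  = complement {α,γ,ε}
  {γ,δ,ε}  = {γ,δ} ∪ {ε}
  (now 23)
Iteration 4. New:
  {α,β}  = complement {γ,δ,ε}
  {α,δ}  = {δ} ∪ {α}
  {β,γ}  = {β} ∪ {γ}
  {γ,ε}  = {ε} ∪ {γ}
  {δ,ε}  = {ε} ∪ {δ}
  {α,β,γ}  = {β} ∪ {α,γ}
  {α,β,δ}  = {β,δ} ∪ {α}
  {α,δ,ε}  = {α,ε} ∪ {δ}
  {β,γ,ε}  = {β,ε} ∪ {γ}
  (now 32)
Iteration 5: no new sets; the family is a σ-algebra.

σ(𝒞) = { {}, {α}, {β}, {γ}, {δ}, {ε}, {α,β}, {α,γ}, {α,δ}, {α,ε}, {β,γ}, {β,δ}, {β,ε}, {γ,δ}, {γ,ε}, {δ,ε}, {α,β,γ}, {α,β,δ}, {α,β,ε}, {α,γ,δ}, {α,γ,ε}, {α,δ,ε}, {β,γ,δ}, {β,γ,ε}, {β,δ,ε}, {γ,δ,ε}, {α,β,γ,δ}, {α,β,γ,ε}, {α,β,δ,ε}, {α,γ,δ,ε}, {β,γ,δ,ε}, Ω }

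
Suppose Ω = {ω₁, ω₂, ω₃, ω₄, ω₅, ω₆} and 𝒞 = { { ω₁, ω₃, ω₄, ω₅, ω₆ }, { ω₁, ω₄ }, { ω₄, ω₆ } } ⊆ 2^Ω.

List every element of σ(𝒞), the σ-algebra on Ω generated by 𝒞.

|σ(𝒞)| = 32.  σ(𝒞) = { ∅, { ω₁ }, { ω₂ }, { ω₄ }, { ω₆ }, { ω₁, ω₂ }, { ω₁, ω₄ }, { ω₁, ω₆ }, { ω₂, ω₄ }, { ω₂, ω₆ }, { ω₃, ω₅ }, { ω₄, ω₆ }, { ω₁, ω₂, ω₄ }, { ω₁, ω₂, ω₆ }, { ω₁, ω₃, ω₅ }, { ω₁, ω₄, ω₆ }, { ω₂, ω₃, ω₅ }, { ω₂, ω₄, ω₆ }, { ω₃, ω₄, ω₅ }, { ω₃, ω₅, ω₆ }, { ω₁, ω₂, ω₃, ω₅ }, { ω₁, ω₂, ω₄, ω₆ }, { ω₁, ω₃, ω₄, ω₅ }, { ω₁, ω₃, ω₅, ω₆ }, { ω₂, ω₃, ω₄, ω₅ }, { ω₂, ω₃, ω₅, ω₆ }, { ω₃, ω₄, ω₅, ω₆ }, { ω₁, ω₂, ω₃, ω₄, ω₅ }, { ω₁, ω₂, ω₃, ω₅, ω₆ }, { ω₁, ω₃, ω₄, ω₅, ω₆ }, { ω₂, ω₃, ω₄, ω₅, ω₆ }, Ω }

Derivation:
Take S₀ = 𝒞 ∪ {∅, Ω} = { ∅, { ω₁, ω₄ }, { ω₄, ω₆ }, { ω₁, ω₃, ω₄, ω₅, ω₆ }, Ω }.
Step 1: 4 new —
  { ω₂ }  = ᶜ of { ω₁, ω₃, ω₄, ω₅, ω₆ }
  { ω₁, ω₄, ω₆ }  = { ω₁, ω₄ } ∪ { ω₄, ω₆ }
  { ω₁, ω₂, ω₃, ω₅ }  = ᶜ of { ω₄, ω₆ }
  { ω₂, ω₃, ω₅, ω₆ }  = ᶜ of { ω₁, ω₄ }
  — 9 sets.
Step 2 (7 new):
  { ω₁, ω₂, ω₄ }  = { ω₂ } ∪ { ω₁, ω₄ }
  { ω₂, ω₃, ω₅ }  = ᶜ of { ω₁, ω₄, ω₆ }
  { ω₂, ω₄, ω₆ }  = { ω₂ } ∪ { ω₄, ω₆ }
  { ω₁, ω₂, ω₄, ω₆ }  = { ω₂ } ∪ { ω₁, ω₄, ω₆ }
  { ω₁, ω₂, ω₃, ω₄, ω₅ }  = { ω₁, ω₄ } ∪ { ω₁, ω₂, ω₃, ω₅ }
  { ω₁, ω₂, ω₃, ω₅, ω₆ }  = { ω₁, ω₂, ω₃, ω₅ } ∪ { ω₂, ω₃, ω₅, ω₆ }
  { ω₂, ω₃, ω₄, ω₅, ω₆ }  = { ω₄, ω₆ } ∪ { ω₂, ω₃, ω₅, ω₆ }
  — 16 sets.
Step 3: +6 →
  { ω₁ }  = ᶜ of { ω₂, ω₃, ω₄, ω₅, ω₆ }
  { ω₄ }  = ᶜ of { ω₁, ω₂, ω₃, ω₅, ω₆ }
  { ω₆ }  = ᶜ of { ω₁, ω₂, ω₃, ω₄, ω₅ }
  { ω₃, ω₅ }  = ᶜ of { ω₁, ω₂, ω₄, ω₆ }
  { ω₁, ω₃, ω₅ }  = ᶜ of { ω₂, ω₄, ω₆ }
  { ω₃, ω₅, ω₆ }  = ᶜ of { ω₁, ω₂, ω₄ }
  — 22 sets.
Step 4. New:
  { ω₁, ω₂ }  = { ω₁ } ∪ { ω₂ }
  { ω₁, ω₆ }  = { ω₁ } ∪ { ω₆ }
  { ω₂, ω₄ }  = { ω₂ } ∪ { ω₄ }
  { ω₂, ω₆ }  = { ω₂ } ∪ { ω₆ }
  { ω₃, ω₄, ω₅ }  = { ω₃, ω₅ } ∪ { ω₄ }
  { ω₁, ω₃, ω₄, ω₅ }  = { ω₁, ω₃, ω₅ } ∪ { ω₁, ω₄ }
  { ω₁, ω₃, ω₅, ω₆ }  = { ω₁ } ∪ { ω₃, ω₅, ω₆ }
  { ω₂, ω₃, ω₄, ω₅ }  = { ω₂, ω₃, ω₅ } ∪ { ω₄ }
  { ω₃, ω₄, ω₅, ω₆ }  = { ω₃, ω₅, ω₆ } ∪ { ω₄ }
  — 31 sets.
Step 5 (1 new):
  { ω₁, ω₂, ω₆ }  = ᶜ of { ω₃, ω₄, ω₅ }
  — 32 sets.
Step 6: already closed under ᶜ and ∪.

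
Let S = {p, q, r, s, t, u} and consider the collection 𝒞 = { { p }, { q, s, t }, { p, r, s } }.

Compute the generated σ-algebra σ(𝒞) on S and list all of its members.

σ(𝒞) (32 sets): { {  }, { p }, { r }, { s }, { u }, { p, r }, { p, s }, { p, u }, { q, t }, { r, s }, { r, u }, { s, u }, { p, q, t }, { p, r, s }, { p, r, u }, { p, s, u }, { q, r, t }, { q, s, t }, { q, t, u }, { r, s, u }, { p, q, r, t }, { p, q, s, t }, { p, q, t, u }, { p, r, s, u }, { q, r, s, t }, { q, r, t, u }, { q, s, t, u }, { p, q, r, s, t }, { p, q, r, t, u }, { p, q, s, t, u }, { q, r, s, t, u }, S }

Trace:
Initial family (5 sets): { {  }, { p }, { p, r, s }, { q, s, t }, S }.
Step 1: +5 →
  { p, r, u }  = ᶜ of { q, s, t }
  { q, t, u }  = ᶜ of { p, r, s }
  { p, q, s, t }  = { q, s, t } ∪ { p }
  { p, q, r, s, t }  = { p, r, s } ∪ { q, s, t }
  { q, r, s, t, u }  = ᶜ of { p }
  [10 total]
Step 2: 7 new —
  { u }  = ᶜ of { p, q, r, s, t }
  { r, u }  = ᶜ of { p, q, s, t }
  { p, q, t, u }  = { q, t, u } ∪ { p }
  { p, r, s, u }  = { p, r, u } ∪ { p, r, s }
  { q, s, t, u }  = { q, t, u } ∪ { q, s, t }
  { p, q, r, t, u }  = { p, r, u } ∪ { q, t, u }
  { p, q, s, t, u }  = { q, t, u } ∪ { p, q, s, t }
  [17 total]
Step 3 adds 7:
  { r }  = ᶜ of { p, q, s, t, u }
  { s }  = ᶜ of { p, q, r, t, u }
  { p, r }  = ᶜ of { q, s, t, u }
  { p, u }  = { p } ∪ { u }
  { q, t }  = ᶜ of { p, r, s, u }
  { r, s }  = ᶜ of { p, q, t, u }
  { q, r, t, u }  = { r, u } ∪ { q, t, u }
  [24 total]
Step 4: 8 new —
  { p, s }  = ᶜ of { q, r, t, u }
  { s, u }  = { u } ∪ { s }
  { p, q, t }  = { q, t } ∪ { p }
  { p, s, u }  = { p, u } ∪ { s }
  { q, r, t }  = { q, t } ∪ { r }
  { r, s, u }  = { r, s } ∪ { u }
  { p, q, r, t }  = { q, t } ∪ { p, r }
  { q, r, s, t }  = ᶜ of { p, u }
  [32 total]
Step 5: already closed under ᶜ and ∪.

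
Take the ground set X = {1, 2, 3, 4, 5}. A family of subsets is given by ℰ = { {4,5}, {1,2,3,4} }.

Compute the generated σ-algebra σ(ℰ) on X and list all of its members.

Begin from { ∅, {4,5}, {1,2,3,4}, X } (that is, ℰ plus ∅ and X).
Iteration 1: 2 new —
  {5}  = complement {1,2,3,4}
  {1,2,3}  = complement {4,5}
Iteration 2: 1 new —
  {1,2,3,5}  = {1,2,3} ∪ {5}
Iteration 3: 1 new —
  {4}  = complement {1,2,3,5}
Iteration 4: stable.

Hence σ(ℰ) has 8 members: { ∅, {4}, {5}, {4,5}, {1,2,3}, {1,2,3,4}, {1,2,3,5}, X }.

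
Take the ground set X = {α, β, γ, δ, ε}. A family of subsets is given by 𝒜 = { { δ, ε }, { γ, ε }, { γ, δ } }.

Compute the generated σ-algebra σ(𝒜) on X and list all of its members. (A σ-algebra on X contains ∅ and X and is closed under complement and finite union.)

Take S₀ = 𝒜 ∪ {∅, X} = { {  }, { γ, δ }, { γ, ε }, { δ, ε }, X }.
Iteration 1. New:
  { α, β, γ }  = ᶜ of { δ, ε }
  { α, β, δ }  = ᶜ of { γ, ε }
  { α, β, ε }  = ᶜ of { γ, δ }
  { γ, δ, ε }  = { δ, ε } ∪ { γ, δ }
  — 9 sets.
Iteration 2: +4 →
  { α, β }  = ᶜ of { γ, δ, ε }
  { α, β, γ, δ }  = { γ, δ } ∪ { α, β, γ }
  { α, β, γ, ε }  = { α, β, γ } ∪ { α, β, ε }
  { α, β, δ, ε }  = { α, β, δ } ∪ { δ, ε }
  — 13 sets.
Iteration 3 adds 3:
  { γ }  = ᶜ of { α, β, δ, ε }
  { δ }  = ᶜ of { α, β, γ, ε }
  { ε }  = ᶜ of { α, β, γ, δ }
  — 16 sets.
Iteration 4: already closed under ᶜ and ∪.

|σ(𝒜)| = 16.  σ(𝒜) = { {  }, { γ }, { δ }, { ε }, { α, β }, { γ, δ }, { γ, ε }, { δ, ε }, { α, β, γ }, { α, β, δ }, { α, β, ε }, { γ, δ, ε }, { α, β, γ, δ }, { α, β, γ, ε }, { α, β, δ, ε }, X }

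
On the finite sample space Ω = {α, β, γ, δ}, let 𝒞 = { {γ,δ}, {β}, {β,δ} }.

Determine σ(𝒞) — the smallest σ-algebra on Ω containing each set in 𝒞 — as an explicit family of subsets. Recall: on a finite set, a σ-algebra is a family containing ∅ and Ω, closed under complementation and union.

|σ(𝒞)| = 16.  σ(𝒞) = { {}, {α}, {β}, {γ}, {δ}, {α,β}, {α,γ}, {α,δ}, {β,γ}, {β,δ}, {γ,δ}, {α,β,γ}, {α,β,δ}, {α,γ,δ}, {β,γ,δ}, Ω }

Working:
Start: 𝒞 ∪ {∅, Ω} = { {}, {β}, {β,δ}, {γ,δ}, Ω }.
Iteration 1 adds 4:
  {α,β}  = ᶜ of {γ,δ}
  {α,γ}  = ᶜ of {β,δ}
  {α,γ,δ}  = ᶜ of {β}
  {β,γ,δ}  = {γ,δ} ∪ {β}
Iteration 2: +3 →
  {α}  = ᶜ of {β,γ,δ}
  {α,β,γ}  = {α,β} ∪ {α,γ}
  {α,β,δ}  = {α,β} ∪ {β,δ}
Iteration 3 adds 2:
  {γ}  = ᶜ of {α,β,δ}
  {δ}  = ᶜ of {α,β,γ}
Iteration 4: +2 →
  {α,δ}  = {δ} ∪ {α}
  {β,γ}  = {γ} ∪ {β}
Iteration 5: closed — nothing new.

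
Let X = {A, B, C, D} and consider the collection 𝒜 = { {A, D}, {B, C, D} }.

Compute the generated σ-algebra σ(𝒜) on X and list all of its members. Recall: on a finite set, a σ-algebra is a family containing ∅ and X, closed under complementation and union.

|σ(𝒜)| = 8.  σ(𝒜) = { {}, {A}, {D}, {A, D}, {B, C}, {A, B, C}, {B, C, D}, X }

Check:
Initial family (4 sets): { {}, {A, D}, {B, C, D}, X }.
Pass 1 (2 new):
  {A}  = X∖{B, C, D}
  {B, C}  = X∖{A, D}
  |family| = 6
Pass 2. New:
  {A, B, C}  = {B, C} ∪ {A}
  |family| = 7
Pass 3 adds 1:
  {D}  = X∖{A, B, C}
  |family| = 8
Pass 4 adds nothing — fixpoint reached.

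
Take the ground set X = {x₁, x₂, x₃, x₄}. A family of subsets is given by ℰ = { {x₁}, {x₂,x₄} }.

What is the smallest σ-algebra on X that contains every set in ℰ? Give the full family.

Seed the family with ℰ together with ∅ and X: { {}, {x₁}, {x₂,x₄}, X }.
Round 1: 3 new —
  {x₁,x₃}  = complement {x₂,x₄}
  {x₁,x₂,x₄}  = {x₂,x₄} ∪ {x₁}
  {x₂,x₃,x₄}  = complement {x₁}
Round 2 (1 new):
  {x₃}  = complement {x₁,x₂,x₄}
After Round 3 the family is unchanged; done.

Therefore σ(ℰ) = { {}, {x₁}, {x₃}, {x₁,x₃}, {x₂,x₄}, {x₁,x₂,x₄}, {x₂,x₃,x₄}, X } (|σ(ℰ)| = 8).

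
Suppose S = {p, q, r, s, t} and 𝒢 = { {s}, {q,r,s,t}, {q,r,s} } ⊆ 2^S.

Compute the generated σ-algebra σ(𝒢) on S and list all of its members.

Begin from { {}, {s}, {q,r,s}, {q,r,s,t}, S } (that is, 𝒢 plus ∅ and S).
Iteration 1 (3 new):
  {p}  = S∖{q,r,s,t}
  {p,t}  = S∖{q,r,s}
  {p,q,r,t}  = S∖{s}
  [8 total]
Iteration 2. New:
  {p,s}  = {s} ∪ {p}
  {p,s,t}  = {s} ∪ {p,t}
  {p,q,r,s}  = {p} ∪ {q,r,s}
  [11 total]
Iteration 3 adds 3:
  {t}  = S∖{p,q,r,s}
  {q,r}  = S∖{p,s,t}
  {q,r,t}  = S∖{p,s}
  [14 total]
Iteration 4: 2 new —
  {s,t}  = {s} ∪ {t}
  {p,q,r}  = {q,r} ∪ {p}
  [16 total]
After Iteration 5 the family is unchanged; done.

|σ(𝒢)| = 16.  σ(𝒢) = { {}, {p}, {s}, {t}, {p,s}, {p,t}, {q,r}, {s,t}, {p,q,r}, {p,s,t}, {q,r,s}, {q,r,t}, {p,q,r,s}, {p,q,r,t}, {q,r,s,t}, S }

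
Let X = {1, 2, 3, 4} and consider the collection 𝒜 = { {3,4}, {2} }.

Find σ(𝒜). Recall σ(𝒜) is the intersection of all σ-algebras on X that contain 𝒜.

Answer: σ(𝒜) = { {}, {1}, {2}, {1,2}, {3,4}, {1,3,4}, {2,3,4}, X }

Trace:
Start: 𝒜 ∪ {∅, X} = { {}, {2}, {3,4}, X }.
Pass 1. New:
  {1,2}  = {3,4}ᶜ
  {1,3,4}  = {2}ᶜ
  {2,3,4}  = {2} ∪ {3,4}
  (now 7)
Pass 2 adds 1:
  {1}  = {2,3,4}ᶜ
  (now 8)
Pass 3 adds nothing — fixpoint reached.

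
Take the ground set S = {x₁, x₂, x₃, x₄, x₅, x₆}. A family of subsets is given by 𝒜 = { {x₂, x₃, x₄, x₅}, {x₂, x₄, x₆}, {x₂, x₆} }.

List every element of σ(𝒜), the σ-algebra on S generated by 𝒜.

Begin from { {}, {x₂, x₆}, {x₂, x₄, x₆}, {x₂, x₃, x₄, x₅}, S } (that is, 𝒜 plus ∅ and S).
Step 1: 4 new —
  {x₁, x₆}  = complement {x₂, x₃, x₄, x₅}
  {x₁, x₃, x₅}  = complement {x₂, x₄, x₆}
  {x₁, x₃, x₄, x₅}  = complement {x₂, x₆}
  {x₂, x₃, x₄, x₅, x₆}  = {x₂, x₄, x₆} ∪ {x₂, x₃, x₄, x₅}
  [9 total]
Step 2 adds 7:
  {x₁}  = complement {x₂, x₃, x₄, x₅, x₆}
  {x₁, x₂, x₆}  = {x₁, x₆} ∪ {x₂, x₆}
  {x₁, x₂, x₄, x₆}  = {x₂, x₄, x₆} ∪ {x₁, x₆}
  {x₁, x₃, x₅, x₆}  = {x₁, x₆} ∪ {x₁, x₃, x₅}
  {x₁, x₂, x₃, x₄, x₅}  = {x₁, x₃, x₅} ∪ {x₂, x₃, x₄, x₅}
  {x₁, x₂, x₃, x₅, x₆}  = {x₁, x₃, x₅} ∪ {x₂, x₆}
  {x₁, x₃, x₄, x₅, x₆}  = {x₁, x₆} ∪ {x₁, x₃, x₄, x₅}
  [16 total]
Step 3 (6 new):
  {x₂}  = complement {x₁, x₃, x₄, x₅, x₆}
  {x₄}  = complement {x₁, x₂, x₃, x₅, x₆}
  {x₆}  = complement {x₁, x₂, x₃, x₄, x₅}
  {x₂, x₄}  = complement {x₁, x₃, x₅, x₆}
  {x₃, x₅}  = complement {x₁, x₂, x₄, x₆}
  {x₃, x₄, x₅}  = complement {x₁, x₂, x₆}
  [22 total]
Step 4 adds 10:
  {x₁, x₂}  = {x₁} ∪ {x₂}
  {x₁, x₄}  = {x₁} ∪ {x₄}
  {x₄, x₆}  = {x₆} ∪ {x₄}
  {x₁, x₂, x₄}  = {x₁} ∪ {x₂, x₄}
  {x₁, x₄, x₆}  = {x₁, x₆} ∪ {x₄}
  {x₂, x₃, x₅}  = {x₂} ∪ {x₃, x₅}
  {x₃, x₅, x₆}  = {x₆} ∪ {x₃, x₅}
  {x₁, x₂, x₃, x₅}  = {x₁, x₃, x₅} ∪ {x₂}
  {x₂, x₃, x₅, x₆}  = {x₂, x₆} ∪ {x₃, x₅}
  {x₃, x₄, x₅, x₆}  = {x₃, x₄, x₅} ∪ {x₆}
  [32 total]
Step 5: already closed under ᶜ and ∪.

Therefore σ(𝒜) = { {}, {x₁}, {x₂}, {x₄}, {x₆}, {x₁, x₂}, {x₁, x₄}, {x₁, x₆}, {x₂, x₄}, {x₂, x₆}, {x₃, x₅}, {x₄, x₆}, {x₁, x₂, x₄}, {x₁, x₂, x₆}, {x₁, x₃, x₅}, {x₁, x₄, x₆}, {x₂, x₃, x₅}, {x₂, x₄, x₆}, {x₃, x₄, x₅}, {x₃, x₅, x₆}, {x₁, x₂, x₃, x₅}, {x₁, x₂, x₄, x₆}, {x₁, x₃, x₄, x₅}, {x₁, x₃, x₅, x₆}, {x₂, x₃, x₄, x₅}, {x₂, x₃, x₅, x₆}, {x₃, x₄, x₅, x₆}, {x₁, x₂, x₃, x₄, x₅}, {x₁, x₂, x₃, x₅, x₆}, {x₁, x₃, x₄, x₅, x₆}, {x₂, x₃, x₄, x₅, x₆}, S } (|σ(𝒜)| = 32).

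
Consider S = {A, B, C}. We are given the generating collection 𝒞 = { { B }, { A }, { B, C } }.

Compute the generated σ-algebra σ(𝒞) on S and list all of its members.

|σ(𝒞)| = 8.  σ(𝒞) = { {  }, { A }, { B }, { C }, { A, B }, { A, C }, { B, C }, S }

Derivation:
Start: 𝒞 ∪ {∅, S} = { {  }, { A }, { B }, { B, C }, S }.
Pass 1: +2 →
  { A, B }  = { B } ∪ { A }
  { A, C }  = S∖{ B }
  |family| = 7
Pass 2 adds 1:
  { C }  = S∖{ A, B }
  |family| = 8
Pass 3: stable.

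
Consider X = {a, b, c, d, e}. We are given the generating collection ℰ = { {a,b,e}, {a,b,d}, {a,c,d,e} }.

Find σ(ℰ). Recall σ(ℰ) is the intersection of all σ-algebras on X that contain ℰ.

Start: ℰ ∪ {∅, X} = { {}, {a,b,d}, {a,b,e}, {a,c,d,e}, X }.
Step 1: +4 →
  {b}  = ᶜ of {a,c,d,e}
  {c,d}  = ᶜ of {a,b,e}
  {c,e}  = ᶜ of {a,b,d}
  {a,b,d,e}  = {a,b,e} ∪ {a,b,d}
  [9 total]
Step 2 (6 new):
  {c}  = ᶜ of {a,b,d,e}
  {b,c,d}  = {c,d} ∪ {b}
  {b,c,e}  = {b} ∪ {c,e}
  {c,d,e}  = {c,d} ∪ {c,e}
  {a,b,c,d}  = {c,d} ∪ {a,b,d}
  {a,b,c,e}  = {a,b,e} ∪ {c,e}
  [15 total]
Step 3. New:
  {d}  = ᶜ of {a,b,c,e}
  {e}  = ᶜ of {a,b,c,d}
  {a,b}  = ᶜ of {c,d,e}
  {a,d}  = ᶜ of {b,c,e}
  {a,e}  = ᶜ of {b,c,d}
  {b,c}  = {c} ∪ {b}
  {b,c,d,e}  = {c,d,e} ∪ {b,c,e}
  [22 total]
Step 4. New:
  {a}  = ᶜ of {b,c,d,e}
  {b,d}  = {b} ∪ {d}
  {b,e}  = {b} ∪ {e}
  {d,e}  = {e} ∪ {d}
  {a,b,c}  = {a,b} ∪ {c}
  {a,c,d}  = {c,d} ∪ {a,d}
  {a,c,e}  = {a,e} ∪ {c,e}
  {a,d,e}  = ᶜ of {b,c}
  [30 total]
Step 5: +2 →
  {a,c}  = {c} ∪ {a}
  {b,d,e}  = {b,e} ∪ {d,e}
  [32 total]
Step 6: no new sets; the family is a σ-algebra.

|σ(ℰ)| = 32.  σ(ℰ) = { {}, {a}, {b}, {c}, {d}, {e}, {a,b}, {a,c}, {a,d}, {a,e}, {b,c}, {b,d}, {b,e}, {c,d}, {c,e}, {d,e}, {a,b,c}, {a,b,d}, {a,b,e}, {a,c,d}, {a,c,e}, {a,d,e}, {b,c,d}, {b,c,e}, {b,d,e}, {c,d,e}, {a,b,c,d}, {a,b,c,e}, {a,b,d,e}, {a,c,d,e}, {b,c,d,e}, X }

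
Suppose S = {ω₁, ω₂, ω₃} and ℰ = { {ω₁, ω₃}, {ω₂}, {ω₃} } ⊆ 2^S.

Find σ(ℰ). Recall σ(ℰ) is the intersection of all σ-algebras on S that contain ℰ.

Begin from { {}, {ω₂}, {ω₃}, {ω₁, ω₃}, S } (that is, ℰ plus ∅ and S).
Round 1 (2 new):
  {ω₁, ω₂}  = {ω₃}ᶜ
  {ω₂, ω₃}  = {ω₃} ∪ {ω₂}
  [7 total]
Round 2. New:
  {ω₁}  = {ω₂, ω₃}ᶜ
  [8 total]
After Round 3 the family is unchanged; done.

|σ(ℰ)| = 8.  σ(ℰ) = { {}, {ω₁}, {ω₂}, {ω₃}, {ω₁, ω₂}, {ω₁, ω₃}, {ω₂, ω₃}, S }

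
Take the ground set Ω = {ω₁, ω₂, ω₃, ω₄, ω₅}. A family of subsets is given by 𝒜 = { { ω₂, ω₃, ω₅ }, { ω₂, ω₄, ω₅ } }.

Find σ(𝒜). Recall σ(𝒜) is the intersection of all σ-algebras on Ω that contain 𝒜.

|σ(𝒜)| = 16.  σ(𝒜) = { {}, { ω₁ }, { ω₃ }, { ω₄ }, { ω₁, ω₃ }, { ω₁, ω₄ }, { ω₂, ω₅ }, { ω₃, ω₄ }, { ω₁, ω₂, ω₅ }, { ω₁, ω₃, ω₄ }, { ω₂, ω₃, ω₅ }, { ω₂, ω₄, ω₅ }, { ω₁, ω₂, ω₃, ω₅ }, { ω₁, ω₂, ω₄, ω₅ }, { ω₂, ω₃, ω₄, ω₅ }, Ω }

Working:
Seed the family with 𝒜 together with ∅ and Ω: { {}, { ω₂, ω₃, ω₅ }, { ω₂, ω₄, ω₅ }, Ω }.
Step 1. New:
  { ω₁, ω₃ }  = complement { ω₂, ω₄, ω₅ }
  { ω₁, ω₄ }  = complement { ω₂, ω₃, ω₅ }
  { ω₂, ω₃, ω₄, ω₅ }  = { ω₂, ω₄, ω₅ } ∪ { ω₂, ω₃, ω₅ }
  — 7 sets.
Step 2. New:
  { ω₁ }  = complement { ω₂, ω₃, ω₄, ω₅ }
  { ω₁, ω₃, ω₄ }  = { ω₁, ω₄ } ∪ { ω₁, ω₃ }
  { ω₁, ω₂, ω₃, ω₅ }  = { ω₂, ω₃, ω₅ } ∪ { ω₁, ω₃ }
  { ω₁, ω₂, ω₄, ω₅ }  = { ω₁, ω₄ } ∪ { ω₂, ω₄, ω₅ }
  — 11 sets.
Step 3 adds 3:
  { ω₃ }  = complement { ω₁, ω₂, ω₄, ω₅ }
  { ω₄ }  = complement { ω₁, ω₂, ω₃, ω₅ }
  { ω₂, ω₅ }  = complement { ω₁, ω₃, ω₄ }
  — 14 sets.
Step 4: +2 →
  { ω₃, ω₄ }  = { ω₃ } ∪ { ω₄ }
  { ω₁, ω₂, ω₅ }  = { ω₂, ω₅ } ∪ { ω₁ }
  — 16 sets.
Step 5: stable.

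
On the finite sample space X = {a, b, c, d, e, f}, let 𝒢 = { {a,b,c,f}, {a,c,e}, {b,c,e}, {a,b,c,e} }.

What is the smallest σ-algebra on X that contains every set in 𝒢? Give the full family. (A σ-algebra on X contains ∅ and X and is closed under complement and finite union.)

|σ(𝒢)| = 64.  σ(𝒢) = { ∅, {a}, {b}, {c}, {d}, {e}, {f}, {a,b}, {a,c}, {a,d}, {a,e}, {a,f}, {b,c}, {b,d}, {b,e}, {b,f}, {c,d}, {c,e}, {c,f}, {d,e}, {d,f}, {e,f}, {a,b,c}, {a,b,d}, {a,b,e}, {a,b,f}, {a,c,d}, {a,c,e}, {a,c,f}, {a,d,e}, {a,d,f}, {a,e,f}, {b,c,d}, {b,c,e}, {b,c,f}, {b,d,e}, {b,d,f}, {b,e,f}, {c,d,e}, {c,d,f}, {c,e,f}, {d,e,f}, {a,b,c,d}, {a,b,c,e}, {a,b,c,f}, {a,b,d,e}, {a,b,d,f}, {a,b,e,f}, {a,c,d,e}, {a,c,d,f}, {a,c,e,f}, {a,d,e,f}, {b,c,d,e}, {b,c,d,f}, {b,c,e,f}, {b,d,e,f}, {c,d,e,f}, {a,b,c,d,e}, {a,b,c,d,f}, {a,b,c,e,f}, {a,b,d,e,f}, {a,c,d,e,f}, {b,c,d,e,f}, X }

Working:
Seed the family with 𝒢 together with ∅ and X: { ∅, {a,c,e}, {b,c,e}, {a,b,c,e}, {a,b,c,f}, X }.
Iteration 1. New:
  {d,e}  = complement {a,b,c,f}
  {d,f}  = complement {a,b,c,e}
  {a,d,f}  = complement {b,c,e}
  {b,d,f}  = complement {a,c,e}
  {a,b,c,e,f}  = {b,c,e} ∪ {a,b,c,f}
  [11 total]
Iteration 2 (11 new):
  {d}  = complement {a,b,c,e,f}
  {d,e,f}  = {d,e} ∪ {d,f}
  {a,b,d,f}  = {b,d,f} ∪ {a,d,f}
  {a,c,d,e}  = {a,c,e} ∪ {d,e}
  {a,d,e,f}  = {a,d,f} ∪ {d,e}
  {b,c,d,e}  = {d,e} ∪ {b,c,e}
  {b,d,e,f}  = {b,d,f} ∪ {d,e}
  {a,b,c,d,e}  = {d,e} ∪ {a,b,c,e}
  {a,b,c,d,f}  = {b,d,f} ∪ {a,b,c,f}
  {a,c,d,e,f}  = {a,c,e} ∪ {a,d,f}
  {b,c,d,e,f}  = {b,d,f} ∪ {b,c,e}
  [22 total]
Iteration 3: +11 →
  {a}  = complement {b,c,d,e,f}
  {b}  = complement {a,c,d,e,f}
  {e}  = complement {a,b,c,d,f}
  {f}  = complement {a,b,c,d,e}
  {a,c}  = complement {b,d,e,f}
  {a,f}  = complement {b,c,d,e}
  {b,c}  = complement {a,d,e,f}
  {b,f}  = complement {a,c,d,e}
  {c,e}  = complement {a,b,d,f}
  {a,b,c}  = complement {d,e,f}
  {a,b,d,e,f}  = {b,d,f} ∪ {a,d,e,f}
  [33 total]
Iteration 4. New:
  {c}  = complement {a,b,d,e,f}
  {a,b}  = {a} ∪ {b}
  {a,d}  = {a} ∪ {d}
  {a,e}  = {a} ∪ {e}
  {b,d}  = {b} ∪ {d}
  {b,e}  = {b} ∪ {e}
  {e,f}  = {f} ∪ {e}
  {a,b,f}  = {a} ∪ {b,f}
  {a,c,d}  = {a,c} ∪ {d}
  {a,c,f}  = {a,f} ∪ {a,c}
  {a,d,e}  = {a} ∪ {d,e}
  {a,e,f}  = {a,f} ∪ {e}
  {b,c,d}  = {b,c} ∪ {d}
  {b,c,f}  = {b,f} ∪ {b,c}
  {b,d,e}  = {b} ∪ {d,e}
  {b,e,f}  = {b,f} ∪ {e}
  {c,d,e}  = {d,e} ∪ {c,e}
  {c,e,f}  = {f} ∪ {c,e}
  {a,b,c,d}  = {a,b,c} ∪ {d}
  {a,c,d,f}  = {a,d,f} ∪ {a,c}
  {a,c,e,f}  = {a,f} ∪ {a,c,e}
  {b,c,d,f}  = {b,d,f} ∪ {b,c}
  {b,c,e,f}  = {b,f} ∪ {b,c,e}
  {c,d,e,f}  = {c,e} ∪ {d,f}
  [57 total]
Iteration 5: 7 new —
  {c,d}  = {c} ∪ {d}
  {c,f}  = {f} ∪ {c}
  {a,b,d}  = complement {c,e,f}
  {a,b,e}  = {b,e} ∪ {a,e}
  {c,d,f}  = {d,f} ∪ {c}
  {a,b,d,e}  = {b,e} ∪ {a,d}
  {a,b,e,f}  = {b,e} ∪ {a,f}
  [64 total]
Iteration 6: closed — nothing new.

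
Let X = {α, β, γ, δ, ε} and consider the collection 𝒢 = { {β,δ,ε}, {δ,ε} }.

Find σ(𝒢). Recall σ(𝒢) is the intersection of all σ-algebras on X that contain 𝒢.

σ(𝒢) (8 sets): { {}, {β}, {α,γ}, {δ,ε}, {α,β,γ}, {β,δ,ε}, {α,γ,δ,ε}, X }

Check:
Initial family (4 sets): { {}, {δ,ε}, {β,δ,ε}, X }.
Iteration 1: 2 new —
  {α,γ}  = ᶜ of {β,δ,ε}
  {α,β,γ}  = ᶜ of {δ,ε}
  — 6 sets.
Iteration 2 (1 new):
  {α,γ,δ,ε}  = {δ,ε} ∪ {α,γ}
  — 7 sets.
Iteration 3: +1 →
  {β}  = ᶜ of {α,γ,δ,ε}
  — 8 sets.
Iteration 4: closed — nothing new.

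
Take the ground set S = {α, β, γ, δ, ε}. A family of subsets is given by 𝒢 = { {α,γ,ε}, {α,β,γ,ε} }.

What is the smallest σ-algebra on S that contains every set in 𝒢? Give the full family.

Begin from { {}, {α,γ,ε}, {α,β,γ,ε}, S } (that is, 𝒢 plus ∅ and S).
Step 1: 2 new —
  {δ}  = complement {α,β,γ,ε}
  {β,δ}  = complement {α,γ,ε}
Step 2: +1 →
  {α,γ,δ,ε}  = {δ} ∪ {α,γ,ε}
Step 3 (1 new):
  {β}  = complement {α,γ,δ,ε}
After Step 4 the family is unchanged; done.

|σ(𝒢)| = 8.  σ(𝒢) = { {}, {β}, {δ}, {β,δ}, {α,γ,ε}, {α,β,γ,ε}, {α,γ,δ,ε}, S }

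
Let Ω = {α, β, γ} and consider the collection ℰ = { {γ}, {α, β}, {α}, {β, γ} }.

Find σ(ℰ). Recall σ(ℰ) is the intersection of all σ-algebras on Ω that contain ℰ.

Answer: σ(ℰ) = { {}, {α}, {β}, {γ}, {α, β}, {α, γ}, {β, γ}, Ω }

Derivation:
Initial family (6 sets): { {}, {α}, {γ}, {α, β}, {β, γ}, Ω }.
Round 1: +1 →
  {α, γ}  = {γ} ∪ {α}
  (now 7)
Round 2: 1 new —
  {β}  = Ω∖{α, γ}
  (now 8)
Round 3 adds nothing — fixpoint reached.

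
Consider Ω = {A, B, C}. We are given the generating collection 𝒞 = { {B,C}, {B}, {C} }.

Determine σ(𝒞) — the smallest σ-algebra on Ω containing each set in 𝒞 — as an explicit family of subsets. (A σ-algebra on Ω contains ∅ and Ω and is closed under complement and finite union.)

Take S₀ = 𝒞 ∪ {∅, Ω} = { ∅, {B}, {C}, {B,C}, Ω }.
Pass 1. New:
  {A}  = ᶜ of {B,C}
  {A,B}  = ᶜ of {C}
  {A,C}  = ᶜ of {B}
  |family| = 8
After Pass 2 the family is unchanged; done.

|σ(𝒞)| = 8.  σ(𝒞) = { ∅, {A}, {B}, {C}, {A,B}, {A,C}, {B,C}, Ω }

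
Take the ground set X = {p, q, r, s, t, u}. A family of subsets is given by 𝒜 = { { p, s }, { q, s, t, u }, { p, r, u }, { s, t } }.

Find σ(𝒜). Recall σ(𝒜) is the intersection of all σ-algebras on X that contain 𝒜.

Start: 𝒜 ∪ {∅, X} = { ∅, { p, s }, { s, t }, { p, r, u }, { q, s, t, u }, X }.
Pass 1. New:
  { p, r }  = ᶜ of { q, s, t, u }
  { p, s, t }  = { s, t } ∪ { p, s }
  { q, s, t }  = ᶜ of { p, r, u }
  { p, q, r, u }  = ᶜ of { s, t }
  { p, r, s, u }  = { p, s } ∪ { p, r, u }
  { q, r, t, u }  = ᶜ of { p, s }
  { p, q, s, t, u }  = { q, s, t, u } ∪ { p, s }
  { p, r, s, t, u }  = { s, t } ∪ { p, r, u }
Pass 2 (11 new):
  { q }  = ᶜ of { p, r, s, t, u }
  { r }  = ᶜ of { p, q, s, t, u }
  { q, t }  = ᶜ of { p, r, s, u }
  { p, r, s }  = { p, s } ∪ { p, r }
  { q, r, u }  = ᶜ of { p, s, t }
  { p, q, s, t }  = { p, s, t } ∪ { q, s, t }
  { p, r, s, t }  = { p, s, t } ∪ { p, r }
  { p, q, r, s, t }  = { p, r } ∪ { q, s, t }
  { p, q, r, s, u }  = { p, q, r, u } ∪ { p, s }
  { p, q, r, t, u }  = { p, r, u } ∪ { q, r, t, u }
  { q, r, s, t, u }  = { s, t } ∪ { q, r, t, u }
Pass 3: +15 →
  { p }  = ᶜ of { q, r, s, t, u }
  { s }  = ᶜ of { p, q, r, t, u }
  { t }  = ᶜ of { p, q, r, s, u }
  { u }  = ᶜ of { p, q, r, s, t }
  { q, r }  = { q } ∪ { r }
  { q, u }  = ᶜ of { p, r, s, t }
  { r, u }  = ᶜ of { p, q, s, t }
  { p, q, r }  = { q } ∪ { p, r }
  { p, q, s }  = { q } ∪ { p, s }
  { q, r, t }  = { q, t } ∪ { r }
  { q, t, u }  = ᶜ of { p, r, s }
  { r, s, t }  = { s, t } ∪ { r }
  { p, q, r, s }  = { q } ∪ { p, r, s }
  { p, q, r, t }  = { q, t } ∪ { p, r }
  { q, r, s, t }  = { q, s, t } ∪ { r }
Pass 4. New:
  { p, q }  = { q } ∪ { p }
  { p, t }  = { p } ∪ { t }
  { p, u }  = ᶜ of { q, r, s, t }
  { q, s }  = { q } ∪ { s }
  { r, s }  = { r } ∪ { s }
  { r, t }  = { r } ∪ { t }
  { s, u }  = ᶜ of { p, q, r, t }
  { t, u }  = ᶜ of { p, q, r, s }
  { p, q, t }  = { p } ∪ { q, t }
  { p, q, u }  = ᶜ of { r, s, t }
  { p, r, t }  = { p, r } ∪ { t }
  { p, s, u }  = ᶜ of { q, r, t }
  { q, r, s }  = { q, r } ∪ { s }
  { q, s, u }  = { q, u } ∪ { s }
  { r, s, u }  = { r, u } ∪ { s }
  { r, t, u }  = ᶜ of { p, q, s }
  { s, t, u }  = ᶜ of { p, q, r }
  { p, q, s, u }  = { q, u } ∪ { p, q, s }
  { p, q, t, u }  = { p } ∪ { q, t, u }
  { p, r, t, u }  = { p, r, u } ∪ { t }
  { p, s, t, u }  = ᶜ of { q, r }
  { q, r, s, u }  = { q, r, u } ∪ { s }
  { r, s, t, u }  = { s, t } ∪ { r, u }
Pass 5 adds 1:
  { p, t, u }  = ᶜ of { q, r, s }
Pass 6: closed — nothing new.

σ(𝒜) = { ∅, { p }, { q }, { r }, { s }, { t }, { u }, { p, q }, { p, r }, { p, s }, { p, t }, { p, u }, { q, r }, { q, s }, { q, t }, { q, u }, { r, s }, { r, t }, { r, u }, { s, t }, { s, u }, { t, u }, { p, q, r }, { p, q, s }, { p, q, t }, { p, q, u }, { p, r, s }, { p, r, t }, { p, r, u }, { p, s, t }, { p, s, u }, { p, t, u }, { q, r, s }, { q, r, t }, { q, r, u }, { q, s, t }, { q, s, u }, { q, t, u }, { r, s, t }, { r, s, u }, { r, t, u }, { s, t, u }, { p, q, r, s }, { p, q, r, t }, { p, q, r, u }, { p, q, s, t }, { p, q, s, u }, { p, q, t, u }, { p, r, s, t }, { p, r, s, u }, { p, r, t, u }, { p, s, t, u }, { q, r, s, t }, { q, r, s, u }, { q, r, t, u }, { q, s, t, u }, { r, s, t, u }, { p, q, r, s, t }, { p, q, r, s, u }, { p, q, r, t, u }, { p, q, s, t, u }, { p, r, s, t, u }, { q, r, s, t, u }, X }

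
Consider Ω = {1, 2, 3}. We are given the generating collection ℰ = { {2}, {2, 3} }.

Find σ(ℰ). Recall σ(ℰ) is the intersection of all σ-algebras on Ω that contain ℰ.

Begin from { {}, {2}, {2, 3}, Ω } (that is, ℰ plus ∅ and Ω).
Round 1: +2 →
  {1}  = {2, 3}ᶜ
  {1, 3}  = {2}ᶜ
  — 6 sets.
Round 2: +1 →
  {1, 2}  = {2} ∪ {1}
  — 7 sets.
Round 3 adds 1:
  {3}  = {1, 2}ᶜ
  — 8 sets.
Round 4 adds nothing — fixpoint reached.

Hence σ(ℰ) has 8 members: { {}, {1}, {2}, {3}, {1, 2}, {1, 3}, {2, 3}, Ω }.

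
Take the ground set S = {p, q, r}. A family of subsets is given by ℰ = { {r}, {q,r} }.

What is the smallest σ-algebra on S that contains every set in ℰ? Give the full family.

σ(ℰ) (8 sets): { {}, {p}, {q}, {r}, {p,q}, {p,r}, {q,r}, S }

Working:
Start: ℰ ∪ {∅, S} = { {}, {r}, {q,r}, S }.
Round 1 adds 2:
  {p}  = complement {q,r}
  {p,q}  = complement {r}
  — 6 sets.
Round 2 (1 new):
  {p,r}  = {r} ∪ {p}
  — 7 sets.
Round 3 adds 1:
  {q}  = complement {p,r}
  — 8 sets.
Round 4: already closed under ᶜ and ∪.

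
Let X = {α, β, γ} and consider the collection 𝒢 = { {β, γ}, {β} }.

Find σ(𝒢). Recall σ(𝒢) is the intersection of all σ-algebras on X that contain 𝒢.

Initial family (4 sets): { {}, {β}, {β, γ}, X }.
Step 1 adds 2:
  {α}  = {β, γ}ᶜ
  {α, γ}  = {β}ᶜ
  (now 6)
Step 2. New:
  {α, β}  = {β} ∪ {α}
  (now 7)
Step 3. New:
  {γ}  = {α, β}ᶜ
  (now 8)
Step 4: closed — nothing new.

Hence σ(𝒢) has 8 members: { {}, {α}, {β}, {γ}, {α, β}, {α, γ}, {β, γ}, X }.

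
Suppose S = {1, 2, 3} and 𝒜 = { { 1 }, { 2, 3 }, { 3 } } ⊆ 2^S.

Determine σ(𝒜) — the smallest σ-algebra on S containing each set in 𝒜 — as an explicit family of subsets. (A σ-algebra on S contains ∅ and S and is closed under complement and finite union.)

Begin from { {  }, { 1 }, { 3 }, { 2, 3 }, S } (that is, 𝒜 plus ∅ and S).
Pass 1 (2 new):
  { 1, 2 }  = { 3 }ᶜ
  { 1, 3 }  = { 3 } ∪ { 1 }
  [7 total]
Pass 2. New:
  { 2 }  = { 1, 3 }ᶜ
  [8 total]
Pass 3: closed — nothing new.

|σ(𝒜)| = 8.  σ(𝒜) = { {  }, { 1 }, { 2 }, { 3 }, { 1, 2 }, { 1, 3 }, { 2, 3 }, S }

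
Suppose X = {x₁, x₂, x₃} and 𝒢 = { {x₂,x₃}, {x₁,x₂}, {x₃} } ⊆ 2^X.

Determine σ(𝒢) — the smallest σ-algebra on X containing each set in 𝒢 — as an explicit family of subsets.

Take S₀ = 𝒢 ∪ {∅, X} = { {}, {x₃}, {x₁,x₂}, {x₂,x₃}, X }.
Round 1: +1 →
  {x₁}  = complement {x₂,x₃}
  |family| = 6
Round 2: 1 new —
  {x₁,x₃}  = {x₃} ∪ {x₁}
  |family| = 7
Round 3. New:
  {x₂}  = complement {x₁,x₃}
  |family| = 8
Round 4 adds nothing — fixpoint reached.

Hence σ(𝒢) has 8 members: { {}, {x₁}, {x₂}, {x₃}, {x₁,x₂}, {x₁,x₃}, {x₂,x₃}, X }.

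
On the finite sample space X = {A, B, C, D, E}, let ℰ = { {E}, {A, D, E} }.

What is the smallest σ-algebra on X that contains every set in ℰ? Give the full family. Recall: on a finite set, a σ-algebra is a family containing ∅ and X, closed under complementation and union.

|σ(ℰ)| = 8.  σ(ℰ) = { {}, {E}, {A, D}, {B, C}, {A, D, E}, {B, C, E}, {A, B, C, D}, X }

Working:
Take S₀ = ℰ ∪ {∅, X} = { {}, {E}, {A, D, E}, X }.
Round 1 adds 2:
  {B, C}  = complement {A, D, E}
  {A, B, C, D}  = complement {E}
  [6 total]
Round 2 (1 new):
  {B, C, E}  = {B, C} ∪ {E}
  [7 total]
Round 3: 1 new —
  {A, D}  = complement {B, C, E}
  [8 total]
Round 4: closed — nothing new.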